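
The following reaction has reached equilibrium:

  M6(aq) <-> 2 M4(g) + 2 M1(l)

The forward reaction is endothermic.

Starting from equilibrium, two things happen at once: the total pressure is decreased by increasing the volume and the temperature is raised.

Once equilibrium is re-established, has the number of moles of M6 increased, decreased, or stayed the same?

decreases

Gas moles: reactants 0, products 2 (Δn_gas = +2). Expansion shifts the system toward the side with more moles of gas — to the right.
The forward reaction is endothermic. Raising T favours the endothermic direction — shift to the right.
The net shift is to the right. M6 is a reactant, so its amount decreases.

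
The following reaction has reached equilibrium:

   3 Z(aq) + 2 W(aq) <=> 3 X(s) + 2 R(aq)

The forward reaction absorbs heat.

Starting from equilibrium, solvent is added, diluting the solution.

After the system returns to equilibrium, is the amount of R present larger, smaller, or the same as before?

Dilution lowers every aqueous concentration by the same factor. Δn_aq = 2 − 5 = -3, so the system shifts toward the side with more dissolved moles — to the left.
The net shift is to the left. R is a product, so its amount decreases.

decreases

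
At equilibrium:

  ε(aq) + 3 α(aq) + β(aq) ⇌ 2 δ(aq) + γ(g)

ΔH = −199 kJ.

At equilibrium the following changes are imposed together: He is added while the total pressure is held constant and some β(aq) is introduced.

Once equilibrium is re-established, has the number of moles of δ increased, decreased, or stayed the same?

increases

Adding inert gas at constant total pressure expands the volume and lowers every reacting partial pressure. With Δn_gas = 1 − 0 = +1, Q moves away from K toward the side with fewer gas moles, so the system shifts toward the side with more gas moles — to the right.
Adding β (aq), a reactant, drives the reaction to the right.
The net shift is to the right. δ is a product, so its amount increases.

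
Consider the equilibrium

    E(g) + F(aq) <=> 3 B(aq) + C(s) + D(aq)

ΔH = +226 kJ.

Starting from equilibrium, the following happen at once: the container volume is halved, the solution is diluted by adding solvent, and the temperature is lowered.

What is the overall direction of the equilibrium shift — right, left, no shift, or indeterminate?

Gas moles: reactants 1, products 0 (Δn_gas = -1). Compression shifts the system toward the side with fewer moles of gas — to the right.
Dilution lowers every aqueous concentration by the same factor. Δn_aq = 4 − 1 = +3, so the system shifts toward the side with more dissolved moles — to the right.
The forward reaction is endothermic. Lowering T favours the exothermic direction — shift to the left.
The individual effects push in opposite directions; without quantitative information the net direction cannot be determined.

cannot be determined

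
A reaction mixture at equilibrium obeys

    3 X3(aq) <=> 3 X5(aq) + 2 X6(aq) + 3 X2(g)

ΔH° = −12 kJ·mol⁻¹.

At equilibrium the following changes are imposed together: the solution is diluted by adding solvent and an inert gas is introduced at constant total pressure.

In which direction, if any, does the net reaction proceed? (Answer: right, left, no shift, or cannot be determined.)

right

Dilution lowers every aqueous concentration by the same factor. Δn_aq = 5 − 3 = +2, so the system shifts toward the side with more dissolved moles — to the right.
Adding inert gas at constant total pressure expands the volume and lowers every reacting partial pressure. With Δn_gas = 3 − 0 = +3, Q moves away from K toward the side with fewer gas moles, so the system shifts toward the side with more gas moles — to the right.
All effects act in the same direction — net shift to the right.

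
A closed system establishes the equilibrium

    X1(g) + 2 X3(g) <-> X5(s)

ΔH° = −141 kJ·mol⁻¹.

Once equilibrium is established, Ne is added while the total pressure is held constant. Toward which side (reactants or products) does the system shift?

Adding inert gas at constant total pressure expands the volume and lowers every reacting partial pressure. With Δn_gas = 0 − 3 = -3, Q moves away from K toward the side with fewer gas moles, so the system shifts toward the side with more gas moles — to the left.

left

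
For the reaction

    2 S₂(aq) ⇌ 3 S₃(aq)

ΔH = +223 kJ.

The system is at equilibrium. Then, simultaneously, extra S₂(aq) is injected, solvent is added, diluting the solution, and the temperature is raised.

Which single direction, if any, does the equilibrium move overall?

Adding S₂ (aq), a reactant, drives the reaction to the right.
Dilution lowers every aqueous concentration by the same factor. Δn_aq = 3 − 2 = +1, so the system shifts toward the side with more dissolved moles — to the right.
The forward reaction is endothermic. Raising T favours the endothermic direction — shift to the right.
All effects act in the same direction — net shift to the right.

right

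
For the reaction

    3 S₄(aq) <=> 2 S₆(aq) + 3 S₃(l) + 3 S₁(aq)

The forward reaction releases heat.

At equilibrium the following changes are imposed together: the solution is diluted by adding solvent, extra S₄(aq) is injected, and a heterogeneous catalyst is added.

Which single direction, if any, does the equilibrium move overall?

Dilution lowers every aqueous concentration by the same factor. Δn_aq = 5 − 3 = +2, so the system shifts toward the side with more dissolved moles — to the right.
Adding S₄ (aq), a reactant, drives the reaction to the right.
A catalyst speeds both forward and reverse rates equally; it changes neither Q nor K — no shift from this change.
Only the nonzero effect(s) matter; the net shift is to the right.

right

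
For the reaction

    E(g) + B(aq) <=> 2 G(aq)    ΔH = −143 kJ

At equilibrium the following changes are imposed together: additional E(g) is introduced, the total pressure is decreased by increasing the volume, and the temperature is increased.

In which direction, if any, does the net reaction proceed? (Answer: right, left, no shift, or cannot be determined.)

Adding E (g), a reactant, drives the reaction to the right.
Gas moles: reactants 1, products 0 (Δn_gas = -1). Expansion shifts the system toward the side with more moles of gas — to the left.
The forward reaction is exothermic. Raising T favours the endothermic direction — shift to the left.
The individual effects push in opposite directions; without quantitative information the net direction cannot be determined.

cannot be determined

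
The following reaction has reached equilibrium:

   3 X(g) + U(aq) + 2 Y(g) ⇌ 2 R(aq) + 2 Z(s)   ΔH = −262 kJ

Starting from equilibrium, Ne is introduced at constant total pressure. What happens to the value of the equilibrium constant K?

The equilibrium constant depends only on temperature. This perturbation may move the position of equilibrium, but since T is unchanged, K itself is unchanged.

unchanged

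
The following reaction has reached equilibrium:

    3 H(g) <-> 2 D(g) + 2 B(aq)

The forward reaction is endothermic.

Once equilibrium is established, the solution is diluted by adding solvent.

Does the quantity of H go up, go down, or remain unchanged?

Dilution lowers every aqueous concentration by the same factor. Δn_aq = 2 − 0 = +2, so the system shifts toward the side with more dissolved moles — to the right.
The net shift is to the right. H is a reactant, so its amount decreases.

decreases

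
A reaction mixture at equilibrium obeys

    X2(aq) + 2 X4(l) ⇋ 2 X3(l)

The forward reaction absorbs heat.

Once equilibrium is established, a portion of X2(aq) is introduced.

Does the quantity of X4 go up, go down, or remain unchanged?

Adding X2 (aq), a reactant, drives the reaction to the right.
The net shift is to the right. X4 is a reactant, so its amount decreases.

decreases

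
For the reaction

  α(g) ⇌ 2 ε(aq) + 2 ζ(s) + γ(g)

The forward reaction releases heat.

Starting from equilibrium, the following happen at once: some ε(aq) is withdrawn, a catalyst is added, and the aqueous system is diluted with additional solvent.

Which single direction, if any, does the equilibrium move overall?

Removing ε (aq), a product, drives the reaction to the right.
A catalyst speeds both forward and reverse rates equally; it changes neither Q nor K — no shift from this change.
Dilution lowers every aqueous concentration by the same factor. Δn_aq = 2 − 0 = +2, so the system shifts toward the side with more dissolved moles — to the right.
Only the nonzero effect(s) matter; the net shift is to the right.

right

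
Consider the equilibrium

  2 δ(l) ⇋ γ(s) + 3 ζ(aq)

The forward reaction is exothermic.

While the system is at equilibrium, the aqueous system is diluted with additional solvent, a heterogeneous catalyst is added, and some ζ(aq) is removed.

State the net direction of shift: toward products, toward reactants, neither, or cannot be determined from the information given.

Dilution lowers every aqueous concentration by the same factor. Δn_aq = 3 − 0 = +3, so the system shifts toward the side with more dissolved moles — to the right.
A catalyst speeds both forward and reverse rates equally; it changes neither Q nor K — no shift from this change.
Removing ζ (aq), a product, drives the reaction to the right.
Only the nonzero effect(s) matter; the net shift is to the right.

right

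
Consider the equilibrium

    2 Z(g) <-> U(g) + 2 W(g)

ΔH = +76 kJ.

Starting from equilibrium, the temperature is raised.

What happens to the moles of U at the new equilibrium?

increases

The forward reaction is endothermic. Raising T favours the endothermic direction — shift to the right.
The net shift is to the right. U is a product, so its amount increases.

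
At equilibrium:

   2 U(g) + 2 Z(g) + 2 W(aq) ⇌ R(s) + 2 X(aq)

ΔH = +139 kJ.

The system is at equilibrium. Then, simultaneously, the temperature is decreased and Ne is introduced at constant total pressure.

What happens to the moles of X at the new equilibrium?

decreases

The forward reaction is endothermic. Lowering T favours the exothermic direction — shift to the left.
Adding inert gas at constant total pressure expands the volume and lowers every reacting partial pressure. With Δn_gas = 0 − 4 = -4, Q moves away from K toward the side with fewer gas moles, so the system shifts toward the side with more gas moles — to the left.
The net shift is to the left. X is a product, so its amount decreases.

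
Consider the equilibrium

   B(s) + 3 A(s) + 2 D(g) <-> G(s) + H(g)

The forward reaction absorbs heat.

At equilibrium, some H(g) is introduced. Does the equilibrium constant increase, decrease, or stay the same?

The equilibrium constant depends only on temperature. This perturbation may move the position of equilibrium, but since T is unchanged, K itself is unchanged.

unchanged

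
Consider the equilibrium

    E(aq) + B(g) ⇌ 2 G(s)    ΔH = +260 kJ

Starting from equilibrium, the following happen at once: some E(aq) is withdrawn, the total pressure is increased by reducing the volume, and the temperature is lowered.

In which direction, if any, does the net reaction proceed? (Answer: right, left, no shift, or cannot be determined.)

Removing E (aq), a reactant, drives the reaction to the left.
Gas moles: reactants 1, products 0 (Δn_gas = -1). Compression shifts the system toward the side with fewer moles of gas — to the right.
The forward reaction is endothermic. Lowering T favours the exothermic direction — shift to the left.
The individual effects push in opposite directions; without quantitative information the net direction cannot be determined.

cannot be determined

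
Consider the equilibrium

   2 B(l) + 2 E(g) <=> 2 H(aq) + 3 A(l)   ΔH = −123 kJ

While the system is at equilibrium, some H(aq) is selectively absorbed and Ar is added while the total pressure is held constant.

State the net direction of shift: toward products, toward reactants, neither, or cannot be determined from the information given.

cannot be determined

Removing H (aq), a product, drives the reaction to the right.
Adding inert gas at constant total pressure expands the volume and lowers every reacting partial pressure. With Δn_gas = 0 − 2 = -2, Q moves away from K toward the side with fewer gas moles, so the system shifts toward the side with more gas moles — to the left.
The individual effects push in opposite directions; without quantitative information the net direction cannot be determined.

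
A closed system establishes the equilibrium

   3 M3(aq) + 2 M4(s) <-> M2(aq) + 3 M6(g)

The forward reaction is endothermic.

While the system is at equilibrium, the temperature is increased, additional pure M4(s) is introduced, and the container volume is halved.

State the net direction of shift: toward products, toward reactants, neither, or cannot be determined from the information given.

cannot be determined

The forward reaction is endothermic. Raising T favours the endothermic direction — shift to the right.
M4 is a pure solid; its activity is 1 regardless of amount, so Q is unaffected — no shift from this change.
Gas moles: reactants 0, products 3 (Δn_gas = +3). Compression shifts the system toward the side with fewer moles of gas — to the left.
The individual effects push in opposite directions; without quantitative information the net direction cannot be determined.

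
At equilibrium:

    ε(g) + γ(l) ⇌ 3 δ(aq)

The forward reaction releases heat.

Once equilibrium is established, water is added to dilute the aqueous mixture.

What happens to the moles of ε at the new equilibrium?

Dilution lowers every aqueous concentration by the same factor. Δn_aq = 3 − 0 = +3, so the system shifts toward the side with more dissolved moles — to the right.
The net shift is to the right. ε is a reactant, so its amount decreases.

decreases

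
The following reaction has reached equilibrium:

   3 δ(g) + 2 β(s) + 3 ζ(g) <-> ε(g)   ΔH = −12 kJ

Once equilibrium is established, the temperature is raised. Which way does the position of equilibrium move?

left

The forward reaction is exothermic. Raising T favours the endothermic direction — shift to the left.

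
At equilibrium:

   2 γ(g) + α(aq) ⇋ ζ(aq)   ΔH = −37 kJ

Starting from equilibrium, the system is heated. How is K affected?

K depends on temperature via the van 't Hoff relation. The forward reaction is exothermic, so raising T decreases K.

decreases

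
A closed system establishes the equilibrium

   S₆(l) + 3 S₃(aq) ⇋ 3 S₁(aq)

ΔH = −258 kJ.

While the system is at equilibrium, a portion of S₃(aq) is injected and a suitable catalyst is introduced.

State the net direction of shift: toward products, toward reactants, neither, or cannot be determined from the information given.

right

Adding S₃ (aq), a reactant, drives the reaction to the right.
A catalyst speeds both forward and reverse rates equally; it changes neither Q nor K — no shift from this change.
Only the nonzero effect(s) matter; the net shift is to the right.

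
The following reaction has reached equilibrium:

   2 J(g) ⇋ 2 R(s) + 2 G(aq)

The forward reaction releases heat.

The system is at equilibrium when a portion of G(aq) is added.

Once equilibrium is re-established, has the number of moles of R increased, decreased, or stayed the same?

decreases

Adding G (aq), a product, drives the reaction to the left.
The net shift is to the left. R is a product, so its amount decreases.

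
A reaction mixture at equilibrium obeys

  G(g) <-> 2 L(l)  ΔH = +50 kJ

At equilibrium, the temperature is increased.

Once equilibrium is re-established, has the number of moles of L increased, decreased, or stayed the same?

increases

The forward reaction is endothermic. Raising T favours the endothermic direction — shift to the right.
The net shift is to the right. L is a product, so its amount increases.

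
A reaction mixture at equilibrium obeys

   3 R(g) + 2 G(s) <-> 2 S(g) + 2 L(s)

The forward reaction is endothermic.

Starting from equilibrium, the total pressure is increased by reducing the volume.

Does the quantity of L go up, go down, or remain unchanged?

increases

Gas moles: reactants 3, products 2 (Δn_gas = -1). Compression shifts the system toward the side with fewer moles of gas — to the right.
The net shift is to the right. L is a product, so its amount increases.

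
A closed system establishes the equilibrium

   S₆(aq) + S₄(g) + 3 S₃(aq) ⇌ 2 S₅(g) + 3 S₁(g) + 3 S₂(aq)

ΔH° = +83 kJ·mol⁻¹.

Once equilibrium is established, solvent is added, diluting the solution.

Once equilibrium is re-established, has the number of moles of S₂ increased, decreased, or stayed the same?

decreases

Dilution lowers every aqueous concentration by the same factor. Δn_aq = 3 − 4 = -1, so the system shifts toward the side with more dissolved moles — to the left.
The net shift is to the left. S₂ is a product, so its amount decreases.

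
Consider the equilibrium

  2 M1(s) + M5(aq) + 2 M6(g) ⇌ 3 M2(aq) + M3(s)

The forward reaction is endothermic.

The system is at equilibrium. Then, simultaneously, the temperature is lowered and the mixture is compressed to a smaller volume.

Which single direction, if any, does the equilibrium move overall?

The forward reaction is endothermic. Lowering T favours the exothermic direction — shift to the left.
Gas moles: reactants 2, products 0 (Δn_gas = -2). Compression shifts the system toward the side with fewer moles of gas — to the right.
The individual effects push in opposite directions; without quantitative information the net direction cannot be determined.

cannot be determined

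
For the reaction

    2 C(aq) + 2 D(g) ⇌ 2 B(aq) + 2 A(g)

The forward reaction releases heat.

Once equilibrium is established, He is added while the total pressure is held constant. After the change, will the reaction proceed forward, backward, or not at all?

no shift

Adding inert gas at constant total pressure expands the volume, scaling every reacting partial pressure by the same factor. Δn_gas = 2 − 2 = 0, so Q is unchanged — no shift.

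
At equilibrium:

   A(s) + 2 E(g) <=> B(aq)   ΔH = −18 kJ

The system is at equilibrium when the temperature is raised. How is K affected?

decreases

K depends on temperature via the van 't Hoff relation. The forward reaction is exothermic, so raising T decreases K.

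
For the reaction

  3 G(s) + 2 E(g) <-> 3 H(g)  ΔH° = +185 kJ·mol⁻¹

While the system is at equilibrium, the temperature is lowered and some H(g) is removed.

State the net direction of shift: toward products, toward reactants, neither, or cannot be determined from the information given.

The forward reaction is endothermic. Lowering T favours the exothermic direction — shift to the left.
Removing H (g), a product, drives the reaction to the right.
The individual effects push in opposite directions; without quantitative information the net direction cannot be determined.

cannot be determined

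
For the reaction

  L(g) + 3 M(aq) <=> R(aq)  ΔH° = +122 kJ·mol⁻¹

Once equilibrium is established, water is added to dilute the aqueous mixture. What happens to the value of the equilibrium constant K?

unchanged

The equilibrium constant depends only on temperature. This perturbation may move the position of equilibrium, but since T is unchanged, K itself is unchanged.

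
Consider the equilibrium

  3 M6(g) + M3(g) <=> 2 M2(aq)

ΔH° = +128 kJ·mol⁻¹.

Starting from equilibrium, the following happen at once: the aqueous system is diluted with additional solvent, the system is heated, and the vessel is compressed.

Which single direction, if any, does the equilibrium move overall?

Dilution lowers every aqueous concentration by the same factor. Δn_aq = 2 − 0 = +2, so the system shifts toward the side with more dissolved moles — to the right.
The forward reaction is endothermic. Raising T favours the endothermic direction — shift to the right.
Gas moles: reactants 4, products 0 (Δn_gas = -4). Compression shifts the system toward the side with fewer moles of gas — to the right.
All effects act in the same direction — net shift to the right.

right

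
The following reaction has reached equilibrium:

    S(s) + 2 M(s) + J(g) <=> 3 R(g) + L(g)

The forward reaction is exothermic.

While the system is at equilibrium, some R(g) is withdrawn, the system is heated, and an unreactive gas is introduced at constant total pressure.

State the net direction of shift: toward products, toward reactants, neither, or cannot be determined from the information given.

cannot be determined

Removing R (g), a product, drives the reaction to the right.
The forward reaction is exothermic. Raising T favours the endothermic direction — shift to the left.
Adding inert gas at constant total pressure expands the volume and lowers every reacting partial pressure. With Δn_gas = 4 − 1 = +3, Q moves away from K toward the side with fewer gas moles, so the system shifts toward the side with more gas moles — to the right.
The individual effects push in opposite directions; without quantitative information the net direction cannot be determined.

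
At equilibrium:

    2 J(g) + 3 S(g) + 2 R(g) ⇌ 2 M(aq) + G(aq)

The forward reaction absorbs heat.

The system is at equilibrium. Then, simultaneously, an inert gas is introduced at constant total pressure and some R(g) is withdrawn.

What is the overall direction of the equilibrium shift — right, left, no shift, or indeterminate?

left

Adding inert gas at constant total pressure expands the volume and lowers every reacting partial pressure. With Δn_gas = 0 − 7 = -7, Q moves away from K toward the side with fewer gas moles, so the system shifts toward the side with more gas moles — to the left.
Removing R (g), a reactant, drives the reaction to the left.
All effects act in the same direction — net shift to the left.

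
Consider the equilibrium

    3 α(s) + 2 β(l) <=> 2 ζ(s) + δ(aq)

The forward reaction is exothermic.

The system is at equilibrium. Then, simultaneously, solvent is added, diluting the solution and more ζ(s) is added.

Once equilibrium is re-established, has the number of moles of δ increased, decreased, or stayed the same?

increases

Dilution lowers every aqueous concentration by the same factor. Δn_aq = 1 − 0 = +1, so the system shifts toward the side with more dissolved moles — to the right.
ζ is a pure solid; its activity is 1 regardless of amount, so Q is unaffected — no shift from this change.
The net shift is to the right. δ is a product, so its amount increases.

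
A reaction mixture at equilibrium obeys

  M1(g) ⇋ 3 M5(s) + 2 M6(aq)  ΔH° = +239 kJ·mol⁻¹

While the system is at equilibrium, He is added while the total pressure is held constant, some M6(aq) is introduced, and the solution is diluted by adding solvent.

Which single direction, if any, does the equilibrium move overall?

cannot be determined

Adding inert gas at constant total pressure expands the volume and lowers every reacting partial pressure. With Δn_gas = 0 − 1 = -1, Q moves away from K toward the side with fewer gas moles, so the system shifts toward the side with more gas moles — to the left.
Adding M6 (aq), a product, drives the reaction to the left.
Dilution lowers every aqueous concentration by the same factor. Δn_aq = 2 − 0 = +2, so the system shifts toward the side with more dissolved moles — to the right.
The individual effects push in opposite directions; without quantitative information the net direction cannot be determined.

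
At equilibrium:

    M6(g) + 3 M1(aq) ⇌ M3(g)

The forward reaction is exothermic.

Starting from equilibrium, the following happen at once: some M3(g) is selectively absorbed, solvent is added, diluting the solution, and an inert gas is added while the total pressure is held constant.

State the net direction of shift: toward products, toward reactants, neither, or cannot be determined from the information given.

cannot be determined

Removing M3 (g), a product, drives the reaction to the right.
Dilution lowers every aqueous concentration by the same factor. Δn_aq = 0 − 3 = -3, so the system shifts toward the side with more dissolved moles — to the left.
Adding inert gas at constant total pressure expands the volume, scaling every reacting partial pressure by the same factor. Δn_gas = 1 − 1 = 0, so Q is unchanged — no shift.
The individual effects push in opposite directions; without quantitative information the net direction cannot be determined.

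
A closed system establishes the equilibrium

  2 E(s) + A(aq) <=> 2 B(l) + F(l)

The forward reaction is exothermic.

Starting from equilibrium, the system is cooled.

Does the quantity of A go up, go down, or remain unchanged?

The forward reaction is exothermic. Lowering T favours the exothermic direction — shift to the right.
The net shift is to the right. A is a reactant, so its amount decreases.

decreases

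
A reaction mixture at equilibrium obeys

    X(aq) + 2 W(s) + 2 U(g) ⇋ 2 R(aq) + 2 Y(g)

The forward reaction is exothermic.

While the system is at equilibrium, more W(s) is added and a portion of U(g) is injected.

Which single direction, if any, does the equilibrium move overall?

W is a pure solid; its activity is 1 regardless of amount, so Q is unaffected — no shift from this change.
Adding U (g), a reactant, drives the reaction to the right.
Only the nonzero effect(s) matter; the net shift is to the right.

right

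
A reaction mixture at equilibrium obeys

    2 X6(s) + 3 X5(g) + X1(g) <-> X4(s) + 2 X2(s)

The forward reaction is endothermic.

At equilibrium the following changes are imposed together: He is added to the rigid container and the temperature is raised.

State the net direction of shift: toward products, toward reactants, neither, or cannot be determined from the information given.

At constant volume, adding an inert gas leaves every reacting species' partial pressure unchanged, so Q is unchanged — no shift from this change.
The forward reaction is endothermic. Raising T favours the endothermic direction — shift to the right.
Only the nonzero effect(s) matter; the net shift is to the right.

right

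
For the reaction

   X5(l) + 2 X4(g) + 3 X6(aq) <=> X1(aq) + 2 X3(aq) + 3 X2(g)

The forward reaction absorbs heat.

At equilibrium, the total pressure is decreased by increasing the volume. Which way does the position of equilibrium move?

right

Gas moles: reactants 2, products 3 (Δn_gas = +1). Expansion shifts the system toward the side with more moles of gas — to the right.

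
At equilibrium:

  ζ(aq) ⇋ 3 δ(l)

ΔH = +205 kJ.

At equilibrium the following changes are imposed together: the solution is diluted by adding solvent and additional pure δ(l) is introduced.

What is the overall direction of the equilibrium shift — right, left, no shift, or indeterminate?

Dilution lowers every aqueous concentration by the same factor. Δn_aq = 0 − 1 = -1, so the system shifts toward the side with more dissolved moles — to the left.
δ is a pure liquid; its activity is 1 regardless of amount, so Q is unaffected — no shift from this change.
Only the nonzero effect(s) matter; the net shift is to the left.

left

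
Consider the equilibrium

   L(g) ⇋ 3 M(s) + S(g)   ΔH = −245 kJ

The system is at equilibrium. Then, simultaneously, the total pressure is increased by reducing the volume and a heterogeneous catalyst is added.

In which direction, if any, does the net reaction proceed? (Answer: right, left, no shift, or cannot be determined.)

Gas moles: reactants 1, products 1. Δn_gas = 0, so a volume change leaves Q equal to K — no shift from this change.
A catalyst speeds both forward and reverse rates equally; it changes neither Q nor K — no shift from this change.
None of the changes alters Q relative to K, so there is no net shift.

no shift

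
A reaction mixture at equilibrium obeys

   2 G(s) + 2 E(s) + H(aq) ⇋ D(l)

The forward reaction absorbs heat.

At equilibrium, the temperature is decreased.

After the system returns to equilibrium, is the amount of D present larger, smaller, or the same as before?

decreases

The forward reaction is endothermic. Lowering T favours the exothermic direction — shift to the left.
The net shift is to the left. D is a product, so its amount decreases.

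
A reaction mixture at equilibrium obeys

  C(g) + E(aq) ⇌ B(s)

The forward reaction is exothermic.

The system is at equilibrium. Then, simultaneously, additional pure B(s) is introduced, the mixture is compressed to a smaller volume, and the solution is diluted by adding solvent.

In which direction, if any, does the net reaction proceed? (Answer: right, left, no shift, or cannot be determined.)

cannot be determined

B is a pure solid; its activity is 1 regardless of amount, so Q is unaffected — no shift from this change.
Gas moles: reactants 1, products 0 (Δn_gas = -1). Compression shifts the system toward the side with fewer moles of gas — to the right.
Dilution lowers every aqueous concentration by the same factor. Δn_aq = 0 − 1 = -1, so the system shifts toward the side with more dissolved moles — to the left.
The individual effects push in opposite directions; without quantitative information the net direction cannot be determined.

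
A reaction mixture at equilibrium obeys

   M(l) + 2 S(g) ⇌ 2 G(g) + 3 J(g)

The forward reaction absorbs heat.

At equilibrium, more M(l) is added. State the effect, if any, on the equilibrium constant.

unchanged

The equilibrium constant depends only on temperature. This perturbation changes neither the position of equilibrium nor K.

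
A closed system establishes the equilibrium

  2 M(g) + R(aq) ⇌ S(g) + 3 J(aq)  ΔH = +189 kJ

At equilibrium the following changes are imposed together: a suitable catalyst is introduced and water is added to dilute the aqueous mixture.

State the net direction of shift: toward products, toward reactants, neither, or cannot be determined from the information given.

A catalyst speeds both forward and reverse rates equally; it changes neither Q nor K — no shift from this change.
Dilution lowers every aqueous concentration by the same factor. Δn_aq = 3 − 1 = +2, so the system shifts toward the side with more dissolved moles — to the right.
Only the nonzero effect(s) matter; the net shift is to the right.

right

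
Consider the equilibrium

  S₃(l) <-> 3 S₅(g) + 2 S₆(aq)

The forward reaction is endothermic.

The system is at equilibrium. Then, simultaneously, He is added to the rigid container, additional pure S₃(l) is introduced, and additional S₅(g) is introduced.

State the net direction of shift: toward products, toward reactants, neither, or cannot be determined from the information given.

left

At constant volume, adding an inert gas leaves every reacting species' partial pressure unchanged, so Q is unchanged — no shift from this change.
S₃ is a pure liquid; its activity is 1 regardless of amount, so Q is unaffected — no shift from this change.
Adding S₅ (g), a product, drives the reaction to the left.
Only the nonzero effect(s) matter; the net shift is to the left.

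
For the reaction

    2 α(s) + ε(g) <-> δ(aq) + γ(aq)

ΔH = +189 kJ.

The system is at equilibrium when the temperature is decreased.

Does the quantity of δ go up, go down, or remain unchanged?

The forward reaction is endothermic. Lowering T favours the exothermic direction — shift to the left.
The net shift is to the left. δ is a product, so its amount decreases.

decreases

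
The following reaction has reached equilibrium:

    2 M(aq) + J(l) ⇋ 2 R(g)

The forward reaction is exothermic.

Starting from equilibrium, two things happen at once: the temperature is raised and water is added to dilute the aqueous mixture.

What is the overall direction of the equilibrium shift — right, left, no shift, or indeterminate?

left

The forward reaction is exothermic. Raising T favours the endothermic direction — shift to the left.
Dilution lowers every aqueous concentration by the same factor. Δn_aq = 0 − 2 = -2, so the system shifts toward the side with more dissolved moles — to the left.
All effects act in the same direction — net shift to the left.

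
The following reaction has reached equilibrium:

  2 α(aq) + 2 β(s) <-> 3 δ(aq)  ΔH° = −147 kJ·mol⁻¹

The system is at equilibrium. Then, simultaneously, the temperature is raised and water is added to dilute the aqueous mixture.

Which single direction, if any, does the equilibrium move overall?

cannot be determined

The forward reaction is exothermic. Raising T favours the endothermic direction — shift to the left.
Dilution lowers every aqueous concentration by the same factor. Δn_aq = 3 − 2 = +1, so the system shifts toward the side with more dissolved moles — to the right.
The individual effects push in opposite directions; without quantitative information the net direction cannot be determined.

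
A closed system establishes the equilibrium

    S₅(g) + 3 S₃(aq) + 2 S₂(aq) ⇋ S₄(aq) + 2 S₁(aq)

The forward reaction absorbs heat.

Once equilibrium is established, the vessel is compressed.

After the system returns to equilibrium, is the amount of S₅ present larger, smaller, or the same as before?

Gas moles: reactants 1, products 0 (Δn_gas = -1). Compression shifts the system toward the side with fewer moles of gas — to the right.
The net shift is to the right. S₅ is a reactant, so its amount decreases.

decreases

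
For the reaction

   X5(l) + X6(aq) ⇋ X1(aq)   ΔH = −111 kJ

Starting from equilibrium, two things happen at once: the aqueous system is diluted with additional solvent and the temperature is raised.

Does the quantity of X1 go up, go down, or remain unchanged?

decreases

Dilution scales every aqueous concentration by the same factor. Δn_aq = 1 − 1 = 0, so Q is unchanged — no shift.
The forward reaction is exothermic. Raising T favours the endothermic direction — shift to the left.
The net shift is to the left. X1 is a product, so its amount decreases.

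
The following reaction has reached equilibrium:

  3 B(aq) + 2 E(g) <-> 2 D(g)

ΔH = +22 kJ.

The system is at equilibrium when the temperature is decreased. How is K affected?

decreases

K depends on temperature via the van 't Hoff relation. The forward reaction is endothermic, so lowering T decreases K.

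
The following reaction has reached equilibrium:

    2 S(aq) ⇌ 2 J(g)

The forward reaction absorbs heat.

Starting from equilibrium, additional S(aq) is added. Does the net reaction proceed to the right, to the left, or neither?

Adding S (aq), a reactant, drives the reaction to the right.

right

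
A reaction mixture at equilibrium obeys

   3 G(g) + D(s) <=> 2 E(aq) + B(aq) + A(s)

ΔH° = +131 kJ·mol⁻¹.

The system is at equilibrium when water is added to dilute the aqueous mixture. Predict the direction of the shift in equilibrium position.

Dilution lowers every aqueous concentration by the same factor. Δn_aq = 3 − 0 = +3, so the system shifts toward the side with more dissolved moles — to the right.

right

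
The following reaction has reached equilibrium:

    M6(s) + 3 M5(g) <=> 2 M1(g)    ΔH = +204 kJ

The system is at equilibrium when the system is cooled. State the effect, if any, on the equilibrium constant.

K depends on temperature via the van 't Hoff relation. The forward reaction is endothermic, so lowering T decreases K.

decreases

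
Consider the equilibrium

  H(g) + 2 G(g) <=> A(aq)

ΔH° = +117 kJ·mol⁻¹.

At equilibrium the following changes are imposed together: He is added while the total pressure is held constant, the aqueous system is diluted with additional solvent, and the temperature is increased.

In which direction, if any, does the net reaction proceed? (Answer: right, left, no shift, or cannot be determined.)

cannot be determined

Adding inert gas at constant total pressure expands the volume and lowers every reacting partial pressure. With Δn_gas = 0 − 3 = -3, Q moves away from K toward the side with fewer gas moles, so the system shifts toward the side with more gas moles — to the left.
Dilution lowers every aqueous concentration by the same factor. Δn_aq = 1 − 0 = +1, so the system shifts toward the side with more dissolved moles — to the right.
The forward reaction is endothermic. Raising T favours the endothermic direction — shift to the right.
The individual effects push in opposite directions; without quantitative information the net direction cannot be determined.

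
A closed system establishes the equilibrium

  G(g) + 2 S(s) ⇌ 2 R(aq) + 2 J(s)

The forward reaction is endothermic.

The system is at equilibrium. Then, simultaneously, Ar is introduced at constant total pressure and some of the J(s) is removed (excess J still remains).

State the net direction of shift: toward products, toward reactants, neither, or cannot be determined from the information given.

left

Adding inert gas at constant total pressure expands the volume and lowers every reacting partial pressure. With Δn_gas = 0 − 1 = -1, Q moves away from K toward the side with fewer gas moles, so the system shifts toward the side with more gas moles — to the left.
J is a pure solid; its activity is 1 regardless of amount, so Q is unaffected — no shift from this change.
Only the nonzero effect(s) matter; the net shift is to the left.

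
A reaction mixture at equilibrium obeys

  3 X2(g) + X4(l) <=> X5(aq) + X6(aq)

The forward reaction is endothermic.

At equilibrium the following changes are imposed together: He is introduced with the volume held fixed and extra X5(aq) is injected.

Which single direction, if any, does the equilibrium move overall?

At constant volume, adding an inert gas leaves every reacting species' partial pressure unchanged, so Q is unchanged — no shift from this change.
Adding X5 (aq), a product, drives the reaction to the left.
Only the nonzero effect(s) matter; the net shift is to the left.

left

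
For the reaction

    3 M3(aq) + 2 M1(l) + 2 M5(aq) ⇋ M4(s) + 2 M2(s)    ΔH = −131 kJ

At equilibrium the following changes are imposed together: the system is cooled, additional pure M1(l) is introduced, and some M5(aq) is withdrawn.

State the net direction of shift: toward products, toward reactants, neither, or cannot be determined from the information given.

The forward reaction is exothermic. Lowering T favours the exothermic direction — shift to the right.
M1 is a pure liquid; its activity is 1 regardless of amount, so Q is unaffected — no shift from this change.
Removing M5 (aq), a reactant, drives the reaction to the left.
The individual effects push in opposite directions; without quantitative information the net direction cannot be determined.

cannot be determined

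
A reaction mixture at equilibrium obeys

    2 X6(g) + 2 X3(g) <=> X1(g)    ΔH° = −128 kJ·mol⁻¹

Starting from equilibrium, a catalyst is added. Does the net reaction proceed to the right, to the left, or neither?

A catalyst speeds both forward and reverse rates equally; it changes neither Q nor K — no shift from this change.

no shift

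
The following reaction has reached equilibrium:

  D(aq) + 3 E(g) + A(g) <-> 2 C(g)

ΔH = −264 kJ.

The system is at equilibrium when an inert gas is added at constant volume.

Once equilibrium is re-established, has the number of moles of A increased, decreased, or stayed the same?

unchanged

At constant volume, adding an inert gas leaves every reacting species' partial pressure unchanged, so Q is unchanged — no shift from this change.
No net shift occurs, so the amount of A is unchanged.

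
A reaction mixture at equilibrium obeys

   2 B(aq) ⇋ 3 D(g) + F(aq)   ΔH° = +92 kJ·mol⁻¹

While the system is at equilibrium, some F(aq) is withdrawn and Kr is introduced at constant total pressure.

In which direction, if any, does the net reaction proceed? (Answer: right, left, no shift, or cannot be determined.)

right

Removing F (aq), a product, drives the reaction to the right.
Adding inert gas at constant total pressure expands the volume and lowers every reacting partial pressure. With Δn_gas = 3 − 0 = +3, Q moves away from K toward the side with fewer gas moles, so the system shifts toward the side with more gas moles — to the right.
All effects act in the same direction — net shift to the right.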